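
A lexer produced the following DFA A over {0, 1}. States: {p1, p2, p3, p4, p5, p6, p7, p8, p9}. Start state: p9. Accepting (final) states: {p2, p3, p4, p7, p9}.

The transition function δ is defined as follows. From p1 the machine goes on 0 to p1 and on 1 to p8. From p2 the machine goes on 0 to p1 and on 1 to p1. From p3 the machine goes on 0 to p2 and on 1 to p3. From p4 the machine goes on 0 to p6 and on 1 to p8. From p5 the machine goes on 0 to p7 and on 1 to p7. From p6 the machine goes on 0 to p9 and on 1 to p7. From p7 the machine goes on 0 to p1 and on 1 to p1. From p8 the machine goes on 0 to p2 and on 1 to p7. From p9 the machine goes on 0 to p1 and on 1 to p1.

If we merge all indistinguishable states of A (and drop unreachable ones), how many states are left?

3

First remove the unreachable states {p3,p4,p5,p6}; 5 states remain.
P0 = {p2,p7,p9} | {p1,p8}.
Split {p1,p8} by δ(·,0) → {p1} and {p8}.
The partition is now stable with 3 blocks: {p2,p7,p9} | {p1} | {p8}.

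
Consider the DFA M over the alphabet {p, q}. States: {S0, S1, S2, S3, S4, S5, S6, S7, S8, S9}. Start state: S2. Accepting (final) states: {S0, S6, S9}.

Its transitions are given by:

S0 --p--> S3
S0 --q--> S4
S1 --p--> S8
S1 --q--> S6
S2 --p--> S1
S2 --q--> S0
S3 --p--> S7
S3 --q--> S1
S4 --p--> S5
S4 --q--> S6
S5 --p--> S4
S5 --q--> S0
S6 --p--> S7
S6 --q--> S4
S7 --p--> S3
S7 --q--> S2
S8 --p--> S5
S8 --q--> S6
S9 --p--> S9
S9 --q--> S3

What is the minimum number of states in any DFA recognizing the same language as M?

Reachable states from the start: {S0,S1,S2,S3,S4,S5,S6,S7,S8}. Unreachable: {S9} — drop them.
P0 = {S0,S6} | {S1,S2,S3,S4,S5,S7,S8}.
Split {S1,S2,S3,S4,S5,S7,S8} by δ(·,q) → {S1,S2,S4,S5,S8} and {S3,S7}.
No further refinement is possible. Final partition (3 blocks): {S0,S6} | {S1,S2,S4,S5,S8} | {S3,S7}.

3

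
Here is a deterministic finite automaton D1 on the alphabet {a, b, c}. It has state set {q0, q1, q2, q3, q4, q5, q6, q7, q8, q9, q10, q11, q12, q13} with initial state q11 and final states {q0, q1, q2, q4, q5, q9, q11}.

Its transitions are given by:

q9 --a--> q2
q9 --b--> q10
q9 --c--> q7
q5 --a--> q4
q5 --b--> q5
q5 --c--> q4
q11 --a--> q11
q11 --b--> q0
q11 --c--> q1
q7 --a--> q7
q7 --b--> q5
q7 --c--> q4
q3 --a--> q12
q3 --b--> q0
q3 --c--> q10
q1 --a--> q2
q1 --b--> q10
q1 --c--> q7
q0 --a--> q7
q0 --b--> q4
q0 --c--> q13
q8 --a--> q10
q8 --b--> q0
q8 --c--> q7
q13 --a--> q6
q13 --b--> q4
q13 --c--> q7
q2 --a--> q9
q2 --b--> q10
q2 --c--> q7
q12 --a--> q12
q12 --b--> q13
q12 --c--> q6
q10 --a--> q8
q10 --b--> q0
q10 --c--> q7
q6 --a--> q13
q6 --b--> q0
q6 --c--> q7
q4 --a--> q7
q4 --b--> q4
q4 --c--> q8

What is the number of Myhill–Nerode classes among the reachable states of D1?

6

States {q3,q12} cannot be reached from the start state, so discard them.
P0 = {q0,q1,q2,q4,q5,q9,q11} | {q6,q7,q8,q10,q13}.
Refine {q0,q1,q2,q4,q5,q9,q11} on symbol a: members go to different blocks, giving {q1,q2,q5,q9,q11} and {q0,q4}.
On input a, block {q1,q2,q5,q9,q11} splits into {q1,q2,q9,q11} and {q5}.
Split {q1,q2,q9,q11} by δ(·,b) → {q1,q2,q9} and {q11}.
Refine {q6,q7,q8,q10,q13} on symbol b: members go to different blocks, giving {q6,q8,q10,q13} and {q7}.
No further refinement is possible. Final partition (6 blocks): {q1,q2,q9} | {q6,q8,q10,q13} | {q0,q4} | {q5} | {q11} | {q7}.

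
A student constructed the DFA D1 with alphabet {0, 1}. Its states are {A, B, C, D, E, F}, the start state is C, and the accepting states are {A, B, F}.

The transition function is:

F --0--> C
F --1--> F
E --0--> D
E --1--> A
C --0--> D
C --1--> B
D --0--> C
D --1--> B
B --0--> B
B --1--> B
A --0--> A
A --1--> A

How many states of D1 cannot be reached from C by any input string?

Starting at C and following transitions, the reachable set is {B, C, D}. That leaves A, E, F unreachable — 3 in total.

3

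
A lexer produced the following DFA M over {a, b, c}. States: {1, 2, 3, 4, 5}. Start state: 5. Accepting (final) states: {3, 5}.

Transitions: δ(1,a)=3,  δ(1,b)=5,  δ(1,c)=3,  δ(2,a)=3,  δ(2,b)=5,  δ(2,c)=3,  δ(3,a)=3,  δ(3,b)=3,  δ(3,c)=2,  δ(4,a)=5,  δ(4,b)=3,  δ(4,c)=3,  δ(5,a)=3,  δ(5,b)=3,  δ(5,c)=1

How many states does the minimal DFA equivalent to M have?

2

First remove the unreachable states {4}; 4 states remain.
Start with accepting vs non-accepting: {3,5} | {1,2}.
Stable partition: {3,5} | {1,2} — 2 equivalence classes.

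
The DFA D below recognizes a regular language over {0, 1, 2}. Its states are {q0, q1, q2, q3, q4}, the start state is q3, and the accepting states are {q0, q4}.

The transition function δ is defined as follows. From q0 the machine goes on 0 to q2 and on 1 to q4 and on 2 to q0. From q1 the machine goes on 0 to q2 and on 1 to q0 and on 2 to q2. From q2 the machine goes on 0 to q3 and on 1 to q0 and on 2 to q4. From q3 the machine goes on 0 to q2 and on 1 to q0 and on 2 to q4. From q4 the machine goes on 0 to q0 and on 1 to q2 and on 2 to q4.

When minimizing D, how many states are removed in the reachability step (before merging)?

Starting at q3 and following transitions, the reachable set is {q0, q2, q3, q4}. That leaves q1 unreachable — 1 in total.

1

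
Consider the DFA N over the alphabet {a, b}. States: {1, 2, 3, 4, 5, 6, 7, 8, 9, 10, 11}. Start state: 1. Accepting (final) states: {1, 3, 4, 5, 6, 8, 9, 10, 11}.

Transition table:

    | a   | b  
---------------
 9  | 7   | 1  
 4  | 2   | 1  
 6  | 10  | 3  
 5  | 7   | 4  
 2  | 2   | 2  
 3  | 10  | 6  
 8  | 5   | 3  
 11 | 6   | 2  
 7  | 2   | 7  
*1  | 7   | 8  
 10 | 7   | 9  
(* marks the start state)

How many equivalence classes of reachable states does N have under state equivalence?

5

First remove the unreachable states {11}; 10 states remain.
P0 = {1,3,4,5,6,8,9,10} | {2,7}.
Split {1,3,4,5,6,8,9,10} by δ(·,a) → {1,4,5,9,10} and {3,6,8}.
Split {1,4,5,9,10} by δ(·,b) → {4,5,9,10} and {1}.
Split {4,5,9,10} by δ(·,b) → {4,9} and {5,10}.
Stable partition: {4,9} | {2,7} | {3,6,8} | {1} | {5,10} — 5 equivalence classes.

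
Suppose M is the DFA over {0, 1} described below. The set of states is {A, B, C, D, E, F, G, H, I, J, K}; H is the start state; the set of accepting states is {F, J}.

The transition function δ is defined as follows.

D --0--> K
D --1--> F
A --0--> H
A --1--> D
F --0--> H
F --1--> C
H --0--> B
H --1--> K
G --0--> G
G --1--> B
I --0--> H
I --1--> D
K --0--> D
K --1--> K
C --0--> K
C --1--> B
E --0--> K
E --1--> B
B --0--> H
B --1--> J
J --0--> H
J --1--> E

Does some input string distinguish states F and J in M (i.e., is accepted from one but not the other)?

First remove the unreachable states {A,G,I}; 8 states remain.
Start with accepting vs non-accepting: {F,J} | {B,C,D,E,H,K}.
Refine {B,C,D,E,H,K} on symbol 1: members go to different blocks, giving {C,E,H,K} and {B,D}.
Refine {C,E,H,K} on symbol 0: members go to different blocks, giving {C,E} and {H,K}.
No further refinement is possible. Final partition (4 blocks): {F,J} | {C,E} | {B,D} | {H,K}.
F and J lie in the same block of the stable partition, so they are equivalent — no string distinguishes them.

No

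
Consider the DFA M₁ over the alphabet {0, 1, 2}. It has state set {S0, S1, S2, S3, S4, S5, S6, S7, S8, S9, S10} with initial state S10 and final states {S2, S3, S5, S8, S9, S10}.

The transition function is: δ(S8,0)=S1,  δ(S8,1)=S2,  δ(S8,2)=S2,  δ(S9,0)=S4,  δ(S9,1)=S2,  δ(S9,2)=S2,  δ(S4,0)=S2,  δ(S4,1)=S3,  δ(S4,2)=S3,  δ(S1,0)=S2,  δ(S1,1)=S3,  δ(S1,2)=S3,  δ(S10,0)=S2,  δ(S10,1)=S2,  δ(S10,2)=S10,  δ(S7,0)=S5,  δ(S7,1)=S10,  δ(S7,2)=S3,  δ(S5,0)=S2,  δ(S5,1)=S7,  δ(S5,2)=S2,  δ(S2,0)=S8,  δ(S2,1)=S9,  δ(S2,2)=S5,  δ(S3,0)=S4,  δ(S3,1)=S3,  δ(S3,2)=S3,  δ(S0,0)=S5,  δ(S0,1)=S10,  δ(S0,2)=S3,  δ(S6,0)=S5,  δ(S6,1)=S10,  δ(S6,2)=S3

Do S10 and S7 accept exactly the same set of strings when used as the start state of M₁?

No

States {S0,S6} cannot be reached from the start state, so discard them.
Initial partition by acceptance: {S2,S3,S5,S8,S9,S10} | {S1,S4,S7}.
On input 0, block {S2,S3,S5,S8,S9,S10} splits into {S2,S5,S10} and {S3,S8,S9}.
On input 0, block {S2,S5,S10} splits into {S5,S10} and {S2}.
On input 1, block {S5,S10} splits into {S5} and {S10}.
Refine {S1,S4,S7} on symbol 0: members go to different blocks, giving {S1,S4} and {S7}.
Refine {S3,S8,S9} on symbol 1: members go to different blocks, giving {S8,S9} and {S3}.
No further refinement is possible. Final partition (7 blocks): {S5} | {S1,S4} | {S8,S9} | {S2} | {S10} | {S7} | {S3}.
S10 and S7 end up in different blocks, so they are distinguishable. For instance, the string 'ε' is accepted from only S10.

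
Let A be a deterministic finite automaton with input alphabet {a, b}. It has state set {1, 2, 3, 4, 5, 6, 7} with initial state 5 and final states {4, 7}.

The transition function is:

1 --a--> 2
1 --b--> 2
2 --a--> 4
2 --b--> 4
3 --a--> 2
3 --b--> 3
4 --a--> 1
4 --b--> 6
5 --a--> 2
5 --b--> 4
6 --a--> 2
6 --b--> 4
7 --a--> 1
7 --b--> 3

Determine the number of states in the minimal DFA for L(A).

Reachable states from the start: {1,2,4,5,6}. Unreachable: {3,7} — drop them.
P0 = {4} | {1,2,5,6}.
Split {1,2,5,6} by δ(·,a) → {1,5,6} and {2}.
Refine {1,5,6} on symbol b: members go to different blocks, giving {5,6} and {1}.
The partition is now stable with 4 blocks: {4} | {5,6} | {2} | {1}.

4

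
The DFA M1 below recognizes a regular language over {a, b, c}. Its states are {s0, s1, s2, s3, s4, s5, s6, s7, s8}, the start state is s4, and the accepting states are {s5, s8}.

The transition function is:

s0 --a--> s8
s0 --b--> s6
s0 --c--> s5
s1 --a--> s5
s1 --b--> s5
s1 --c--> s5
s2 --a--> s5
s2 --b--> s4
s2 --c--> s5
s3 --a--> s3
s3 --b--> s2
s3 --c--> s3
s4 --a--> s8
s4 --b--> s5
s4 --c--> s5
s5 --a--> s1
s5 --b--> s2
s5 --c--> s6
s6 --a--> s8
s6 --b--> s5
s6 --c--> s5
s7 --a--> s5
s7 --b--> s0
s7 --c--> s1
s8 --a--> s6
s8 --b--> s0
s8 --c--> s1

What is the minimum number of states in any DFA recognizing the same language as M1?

First remove the unreachable states {s3,s7}; 7 states remain.
Initial partition by acceptance: {s5,s8} | {s0,s1,s2,s4,s6}.
Split {s0,s1,s2,s4,s6} by δ(·,b) → {s1,s4,s6} and {s0,s2}.
No further refinement is possible. Final partition (3 blocks): {s5,s8} | {s1,s4,s6} | {s0,s2}.

3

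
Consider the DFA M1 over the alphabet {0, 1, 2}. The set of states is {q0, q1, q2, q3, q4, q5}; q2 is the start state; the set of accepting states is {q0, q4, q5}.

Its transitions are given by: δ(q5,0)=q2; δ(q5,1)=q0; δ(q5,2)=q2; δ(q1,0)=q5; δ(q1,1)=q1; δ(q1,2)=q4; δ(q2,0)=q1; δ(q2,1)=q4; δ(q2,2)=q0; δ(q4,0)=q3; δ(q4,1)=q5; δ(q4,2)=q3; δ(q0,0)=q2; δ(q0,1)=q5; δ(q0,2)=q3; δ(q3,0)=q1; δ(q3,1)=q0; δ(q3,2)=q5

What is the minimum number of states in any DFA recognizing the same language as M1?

Every state is reachable, so we keep all 6.
Initial partition by acceptance: {q0,q4,q5} | {q1,q2,q3}.
Split {q1,q2,q3} by δ(·,0) → {q2,q3} and {q1}.
No further refinement is possible. Final partition (3 blocks): {q0,q4,q5} | {q2,q3} | {q1}.

3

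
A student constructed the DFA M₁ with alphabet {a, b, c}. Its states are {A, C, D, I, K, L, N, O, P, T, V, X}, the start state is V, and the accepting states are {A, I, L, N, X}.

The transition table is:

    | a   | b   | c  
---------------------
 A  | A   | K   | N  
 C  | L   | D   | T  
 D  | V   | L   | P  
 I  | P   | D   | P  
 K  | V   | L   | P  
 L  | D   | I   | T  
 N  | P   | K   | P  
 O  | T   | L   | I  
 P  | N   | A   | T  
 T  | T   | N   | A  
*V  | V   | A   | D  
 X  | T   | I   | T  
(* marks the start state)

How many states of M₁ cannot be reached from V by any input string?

BFS from V reaches {A, D, I, K, L, N, P, T, V}; the 3 state(s) C, O, X are never visited.

3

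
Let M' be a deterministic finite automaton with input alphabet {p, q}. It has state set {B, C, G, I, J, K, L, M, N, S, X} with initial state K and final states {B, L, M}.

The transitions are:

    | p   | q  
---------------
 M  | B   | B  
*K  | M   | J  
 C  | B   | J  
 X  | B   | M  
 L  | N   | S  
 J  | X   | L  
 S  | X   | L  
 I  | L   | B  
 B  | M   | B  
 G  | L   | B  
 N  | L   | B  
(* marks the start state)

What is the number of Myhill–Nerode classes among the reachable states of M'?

6

Reachable states from the start: {B,J,K,L,M,N,S,X}. Unreachable: {C,G,I} — drop them.
P0 = {B,L,M} | {J,K,N,S,X}.
On input p, block {B,L,M} splits into {B,M} and {L}.
Refine {J,K,N,S,X} on symbol p: members go to different blocks, giving {K,X} and {J,S} and {N}.
On input q, block {K,X} splits into {K} and {X}.
The partition is now stable with 6 blocks: {B,M} | {K} | {L} | {J,S} | {N} | {X}.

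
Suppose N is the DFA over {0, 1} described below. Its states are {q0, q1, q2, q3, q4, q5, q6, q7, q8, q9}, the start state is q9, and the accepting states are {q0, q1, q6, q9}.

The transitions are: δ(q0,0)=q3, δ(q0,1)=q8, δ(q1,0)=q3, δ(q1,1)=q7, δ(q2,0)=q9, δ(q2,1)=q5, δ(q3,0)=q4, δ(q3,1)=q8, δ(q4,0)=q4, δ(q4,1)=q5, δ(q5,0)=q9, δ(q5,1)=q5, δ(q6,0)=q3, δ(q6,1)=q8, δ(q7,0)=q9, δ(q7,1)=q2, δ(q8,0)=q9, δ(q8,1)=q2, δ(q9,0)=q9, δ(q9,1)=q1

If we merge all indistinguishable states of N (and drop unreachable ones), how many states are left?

States {q0,q6} cannot be reached from the start state, so discard them.
Initial partition by acceptance: {q1,q9} | {q2,q3,q4,q5,q7,q8}.
Split {q1,q9} by δ(·,0) → {q1} and {q9}.
Split {q2,q3,q4,q5,q7,q8} by δ(·,0) → {q2,q5,q7,q8} and {q3,q4}.
Stable partition: {q1} | {q2,q5,q7,q8} | {q9} | {q3,q4} — 4 equivalence classes.

4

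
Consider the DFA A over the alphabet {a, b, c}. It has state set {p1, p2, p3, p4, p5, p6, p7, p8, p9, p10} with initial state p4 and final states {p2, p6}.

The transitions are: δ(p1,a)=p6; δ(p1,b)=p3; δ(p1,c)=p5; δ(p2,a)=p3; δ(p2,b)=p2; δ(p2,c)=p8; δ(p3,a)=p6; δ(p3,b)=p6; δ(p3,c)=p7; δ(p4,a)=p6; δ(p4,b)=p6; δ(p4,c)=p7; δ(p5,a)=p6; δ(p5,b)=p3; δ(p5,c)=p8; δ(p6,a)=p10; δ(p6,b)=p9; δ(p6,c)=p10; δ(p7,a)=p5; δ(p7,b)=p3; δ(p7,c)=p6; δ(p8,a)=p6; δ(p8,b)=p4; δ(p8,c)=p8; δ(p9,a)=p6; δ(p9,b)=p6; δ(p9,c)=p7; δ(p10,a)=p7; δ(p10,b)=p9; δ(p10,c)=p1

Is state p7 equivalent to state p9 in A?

No

States {p2} cannot be reached from the start state, so discard them.
P0 = {p6} | {p1,p3,p4,p5,p7,p8,p9,p10}.
On input a, block {p1,p3,p4,p5,p7,p8,p9,p10} splits into {p1,p3,p4,p5,p8,p9} and {p7,p10}.
On input b, block {p1,p3,p4,p5,p8,p9} splits into {p1,p5,p8} and {p3,p4,p9}.
Refine {p7,p10} on symbol a: members go to different blocks, giving {p7} and {p10}.
Stable partition: {p6} | {p1,p5,p8} | {p7} | {p3,p4,p9} | {p10} — 5 equivalence classes.
p7 and p9 end up in different blocks, so they are distinguishable. For instance, the string 'a' is accepted from only p9.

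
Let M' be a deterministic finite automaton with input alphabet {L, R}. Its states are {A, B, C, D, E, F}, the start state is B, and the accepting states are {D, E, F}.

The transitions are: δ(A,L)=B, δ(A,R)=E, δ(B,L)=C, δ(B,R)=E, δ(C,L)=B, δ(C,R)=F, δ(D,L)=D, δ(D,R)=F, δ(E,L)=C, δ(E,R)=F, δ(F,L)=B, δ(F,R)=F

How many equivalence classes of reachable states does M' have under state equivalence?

2

Reachable states from the start: {B,C,E,F}. Unreachable: {A,D} — drop them.
Initial partition by acceptance: {E,F} | {B,C}.
The partition is now stable with 2 blocks: {E,F} | {B,C}.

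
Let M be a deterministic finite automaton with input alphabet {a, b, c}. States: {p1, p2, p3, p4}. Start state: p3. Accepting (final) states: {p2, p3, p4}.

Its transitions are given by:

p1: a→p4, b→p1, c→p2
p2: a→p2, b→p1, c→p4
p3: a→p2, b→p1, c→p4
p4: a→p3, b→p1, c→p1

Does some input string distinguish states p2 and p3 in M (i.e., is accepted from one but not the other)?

No

Every state is reachable, so we keep all 4.
Start with accepting vs non-accepting: {p2,p3,p4} | {p1}.
On input c, block {p2,p3,p4} splits into {p2,p3} and {p4}.
No further refinement is possible. Final partition (3 blocks): {p2,p3} | {p1} | {p4}.
p2 and p3 lie in the same block of the stable partition, so they are equivalent — no string distinguishes them.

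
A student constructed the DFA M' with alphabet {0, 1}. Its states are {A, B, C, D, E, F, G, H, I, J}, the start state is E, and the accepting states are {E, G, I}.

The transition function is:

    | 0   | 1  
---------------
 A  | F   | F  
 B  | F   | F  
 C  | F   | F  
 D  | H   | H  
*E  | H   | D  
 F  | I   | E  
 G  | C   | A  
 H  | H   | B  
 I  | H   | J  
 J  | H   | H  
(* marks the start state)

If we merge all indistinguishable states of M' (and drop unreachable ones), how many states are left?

First remove the unreachable states {A,C,G}; 7 states remain.
Initial partition by acceptance: {E,I} | {B,D,F,H,J}.
On input 0, block {B,D,F,H,J} splits into {B,D,H,J} and {F}.
On input 0, block {B,D,H,J} splits into {D,H,J} and {B}.
Refine {D,H,J} on symbol 1: members go to different blocks, giving {D,J} and {H}.
The partition is now stable with 5 blocks: {E,I} | {D,J} | {F} | {B} | {H}.

5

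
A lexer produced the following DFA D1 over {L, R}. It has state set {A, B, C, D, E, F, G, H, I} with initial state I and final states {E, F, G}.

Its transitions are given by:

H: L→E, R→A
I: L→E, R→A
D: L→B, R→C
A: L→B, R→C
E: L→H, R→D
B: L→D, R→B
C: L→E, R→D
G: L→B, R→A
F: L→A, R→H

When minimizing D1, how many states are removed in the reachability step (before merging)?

2

BFS from I reaches {A, B, C, D, E, H, I}; the 2 state(s) F, G are never visited.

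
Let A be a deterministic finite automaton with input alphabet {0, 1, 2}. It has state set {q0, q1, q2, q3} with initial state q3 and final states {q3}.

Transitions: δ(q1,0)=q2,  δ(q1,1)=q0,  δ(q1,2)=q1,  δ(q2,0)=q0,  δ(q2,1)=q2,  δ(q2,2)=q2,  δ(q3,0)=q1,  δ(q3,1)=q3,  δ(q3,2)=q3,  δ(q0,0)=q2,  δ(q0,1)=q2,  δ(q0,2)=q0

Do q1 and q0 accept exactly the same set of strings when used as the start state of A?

Yes

Every state is reachable, so we keep all 4.
Start with accepting vs non-accepting: {q3} | {q0,q1,q2}.
No further refinement is possible. Final partition (2 blocks): {q3} | {q0,q1,q2}.
q1 and q0 lie in the same block of the stable partition, so they are equivalent — no string distinguishes them.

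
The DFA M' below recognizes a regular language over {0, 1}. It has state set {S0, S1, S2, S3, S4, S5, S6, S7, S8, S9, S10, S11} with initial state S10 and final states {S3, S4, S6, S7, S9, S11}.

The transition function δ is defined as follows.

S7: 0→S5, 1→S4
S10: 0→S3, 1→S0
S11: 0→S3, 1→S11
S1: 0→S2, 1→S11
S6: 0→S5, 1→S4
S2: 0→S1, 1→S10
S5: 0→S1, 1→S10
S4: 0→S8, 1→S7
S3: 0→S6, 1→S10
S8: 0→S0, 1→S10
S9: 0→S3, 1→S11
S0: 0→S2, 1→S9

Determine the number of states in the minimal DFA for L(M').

All states are reachable from the start state.
Start with accepting vs non-accepting: {S3,S4,S6,S7,S9,S11} | {S0,S1,S2,S5,S8,S10}.
Split {S3,S4,S6,S7,S9,S11} by δ(·,0) → {S3,S9,S11} and {S4,S6,S7}.
Refine {S3,S9,S11} on symbol 0: members go to different blocks, giving {S9,S11} and {S3}.
On input 0, block {S0,S1,S2,S5,S8,S10} splits into {S0,S1,S2,S5,S8} and {S10}.
Refine {S0,S1,S2,S5,S8} on symbol 1: members go to different blocks, giving {S2,S5,S8} and {S0,S1}.
No further refinement is possible. Final partition (6 blocks): {S9,S11} | {S2,S5,S8} | {S4,S6,S7} | {S3} | {S10} | {S0,S1}.

6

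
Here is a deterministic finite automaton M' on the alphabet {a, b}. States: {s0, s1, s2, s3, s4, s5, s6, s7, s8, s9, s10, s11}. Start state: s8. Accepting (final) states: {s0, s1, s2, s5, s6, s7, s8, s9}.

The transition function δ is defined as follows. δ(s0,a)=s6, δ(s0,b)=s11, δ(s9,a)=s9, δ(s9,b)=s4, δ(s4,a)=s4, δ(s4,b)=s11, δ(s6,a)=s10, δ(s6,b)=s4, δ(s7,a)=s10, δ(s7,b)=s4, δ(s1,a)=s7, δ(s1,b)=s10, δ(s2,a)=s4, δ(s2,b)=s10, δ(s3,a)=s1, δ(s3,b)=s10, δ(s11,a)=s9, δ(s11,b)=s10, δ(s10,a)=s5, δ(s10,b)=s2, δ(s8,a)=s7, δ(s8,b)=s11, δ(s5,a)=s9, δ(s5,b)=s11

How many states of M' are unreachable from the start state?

BFS from s8 reaches {s2, s4, s5, s7, s8, s9, s10, s11}; the 4 state(s) s0, s1, s3, s6 are never visited.

4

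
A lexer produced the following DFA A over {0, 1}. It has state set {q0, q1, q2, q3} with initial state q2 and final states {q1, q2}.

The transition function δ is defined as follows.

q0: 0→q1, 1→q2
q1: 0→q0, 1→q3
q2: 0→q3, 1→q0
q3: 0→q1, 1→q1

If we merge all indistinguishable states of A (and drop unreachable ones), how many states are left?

Every state is reachable, so we keep all 4.
Start with accepting vs non-accepting: {q1,q2} | {q0,q3}.
The partition is now stable with 2 blocks: {q1,q2} | {q0,q3}.

2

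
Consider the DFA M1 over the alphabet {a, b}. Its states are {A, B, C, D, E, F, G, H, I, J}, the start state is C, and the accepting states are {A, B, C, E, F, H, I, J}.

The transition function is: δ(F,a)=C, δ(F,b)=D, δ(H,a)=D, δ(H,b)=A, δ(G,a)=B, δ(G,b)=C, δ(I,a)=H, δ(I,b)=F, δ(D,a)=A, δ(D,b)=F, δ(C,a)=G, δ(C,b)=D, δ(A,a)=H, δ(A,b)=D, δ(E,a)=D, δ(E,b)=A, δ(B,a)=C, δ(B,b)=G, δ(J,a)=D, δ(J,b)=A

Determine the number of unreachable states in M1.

3

Starting at C and following transitions, the reachable set is {A, B, C, D, F, G, H}. That leaves E, I, J unreachable — 3 in total.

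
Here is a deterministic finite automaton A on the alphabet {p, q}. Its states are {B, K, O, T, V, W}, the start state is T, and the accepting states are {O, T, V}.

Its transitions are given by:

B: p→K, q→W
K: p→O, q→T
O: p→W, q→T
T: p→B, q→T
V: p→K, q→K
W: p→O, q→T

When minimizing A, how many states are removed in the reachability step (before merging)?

1

Starting at T and following transitions, the reachable set is {B, K, O, T, W}. That leaves V unreachable — 1 in total.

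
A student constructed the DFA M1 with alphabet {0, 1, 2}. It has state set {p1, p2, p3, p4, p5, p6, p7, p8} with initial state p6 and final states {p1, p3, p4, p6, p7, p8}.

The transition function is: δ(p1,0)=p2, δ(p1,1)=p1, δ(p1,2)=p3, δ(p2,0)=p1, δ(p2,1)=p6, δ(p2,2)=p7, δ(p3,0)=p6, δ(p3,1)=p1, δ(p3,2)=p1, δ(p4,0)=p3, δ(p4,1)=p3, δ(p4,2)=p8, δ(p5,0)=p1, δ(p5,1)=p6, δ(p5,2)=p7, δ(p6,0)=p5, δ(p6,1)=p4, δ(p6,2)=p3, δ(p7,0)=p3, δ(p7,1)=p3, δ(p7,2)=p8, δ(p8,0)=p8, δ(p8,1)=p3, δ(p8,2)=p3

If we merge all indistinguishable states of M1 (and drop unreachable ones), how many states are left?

All states are reachable from the start state.
Initial partition by acceptance: {p1,p3,p4,p6,p7,p8} | {p2,p5}.
Split {p1,p3,p4,p6,p7,p8} by δ(·,0) → {p3,p4,p7,p8} and {p1,p6}.
Refine {p3,p4,p7,p8} on symbol 0: members go to different blocks, giving {p4,p7,p8} and {p3}.
Split {p4,p7,p8} by δ(·,0) → {p4,p7} and {p8}.
Split {p1,p6} by δ(·,1) → {p1} and {p6}.
The partition is now stable with 6 blocks: {p4,p7} | {p2,p5} | {p1} | {p3} | {p8} | {p6}.

6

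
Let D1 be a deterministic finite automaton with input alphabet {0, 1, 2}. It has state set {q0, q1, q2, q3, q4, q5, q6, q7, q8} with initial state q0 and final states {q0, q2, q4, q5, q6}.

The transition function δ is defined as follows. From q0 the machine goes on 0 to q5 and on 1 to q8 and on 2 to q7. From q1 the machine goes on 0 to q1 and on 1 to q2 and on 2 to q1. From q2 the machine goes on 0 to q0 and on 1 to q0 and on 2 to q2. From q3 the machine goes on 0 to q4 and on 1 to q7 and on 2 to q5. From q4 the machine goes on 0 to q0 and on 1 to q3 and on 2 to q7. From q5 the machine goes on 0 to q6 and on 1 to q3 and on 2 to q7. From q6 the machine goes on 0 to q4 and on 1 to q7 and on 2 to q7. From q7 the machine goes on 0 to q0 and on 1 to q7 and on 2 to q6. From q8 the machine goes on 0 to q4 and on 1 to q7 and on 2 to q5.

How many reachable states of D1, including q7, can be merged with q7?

3

Reachable states from the start: {q0,q3,q4,q5,q6,q7,q8}. Unreachable: {q1,q2} — drop them.
Initial partition by acceptance: {q0,q4,q5,q6} | {q3,q7,q8}.
The partition is now stable with 2 blocks: {q0,q4,q5,q6} | {q3,q7,q8}.
The equivalence class containing q7 is {q3,q7,q8}, of size 3.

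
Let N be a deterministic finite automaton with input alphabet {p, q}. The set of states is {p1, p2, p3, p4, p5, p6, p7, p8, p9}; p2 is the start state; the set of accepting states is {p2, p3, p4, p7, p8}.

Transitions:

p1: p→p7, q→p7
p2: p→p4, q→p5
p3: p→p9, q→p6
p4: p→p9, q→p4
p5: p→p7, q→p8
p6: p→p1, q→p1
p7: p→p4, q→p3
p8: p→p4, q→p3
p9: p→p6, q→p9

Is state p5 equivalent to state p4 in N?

No

Every state is reachable, so we keep all 9.
P0 = {p2,p3,p4,p7,p8} | {p1,p5,p6,p9}.
Split {p2,p3,p4,p7,p8} by δ(·,p) → {p2,p7,p8} and {p3,p4}.
Split {p2,p7,p8} by δ(·,q) → {p7,p8} and {p2}.
Refine {p1,p5,p6,p9} on symbol p: members go to different blocks, giving {p1,p5} and {p6,p9}.
Refine {p3,p4} on symbol q: members go to different blocks, giving {p3} and {p4}.
On input p, block {p6,p9} splits into {p6} and {p9}.
The partition is now stable with 7 blocks: {p7,p8} | {p1,p5} | {p3} | {p2} | {p6} | {p4} | {p9}.
p5 and p4 end up in different blocks, so they are distinguishable. For instance, the string 'ε' is accepted from only p4.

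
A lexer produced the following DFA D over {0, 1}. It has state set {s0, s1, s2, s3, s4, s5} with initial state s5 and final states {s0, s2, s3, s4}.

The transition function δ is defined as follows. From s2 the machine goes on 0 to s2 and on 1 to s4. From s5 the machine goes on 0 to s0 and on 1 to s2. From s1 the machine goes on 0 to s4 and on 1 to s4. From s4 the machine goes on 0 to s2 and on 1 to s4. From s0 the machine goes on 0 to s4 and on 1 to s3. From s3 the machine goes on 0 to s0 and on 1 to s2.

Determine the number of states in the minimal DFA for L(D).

2

Reachable states from the start: {s0,s2,s3,s4,s5}. Unreachable: {s1} — drop them.
Initial partition by acceptance: {s0,s2,s3,s4} | {s5}.
Stable partition: {s0,s2,s3,s4} | {s5} — 2 equivalence classes.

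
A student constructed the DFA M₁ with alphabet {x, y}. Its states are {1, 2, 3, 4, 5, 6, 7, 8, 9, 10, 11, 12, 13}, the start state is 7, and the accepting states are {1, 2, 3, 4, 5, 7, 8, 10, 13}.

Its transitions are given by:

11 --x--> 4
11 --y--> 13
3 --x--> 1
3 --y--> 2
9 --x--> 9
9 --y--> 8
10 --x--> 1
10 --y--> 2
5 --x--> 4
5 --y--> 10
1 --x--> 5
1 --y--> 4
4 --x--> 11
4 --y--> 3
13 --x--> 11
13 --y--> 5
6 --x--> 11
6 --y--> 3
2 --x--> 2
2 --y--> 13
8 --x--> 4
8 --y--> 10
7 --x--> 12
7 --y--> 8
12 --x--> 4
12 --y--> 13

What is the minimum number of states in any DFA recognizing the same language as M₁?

States {6,9} cannot be reached from the start state, so discard them.
Initial partition by acceptance: {1,2,3,4,5,7,8,10,13} | {11,12}.
On input x, block {1,2,3,4,5,7,8,10,13} splits into {1,2,3,5,8,10} and {4,7,13}.
Split {1,2,3,5,8,10} by δ(·,x) → {1,2,3,10} and {5,8}.
On input x, block {1,2,3,10} splits into {2,3,10} and {1}.
On input x, block {2,3,10} splits into {3,10} and {2}.
Split {4,7,13} by δ(·,y) → {7,13} and {4}.
Stable partition: {3,10} | {11,12} | {7,13} | {5,8} | {1} | {2} | {4} — 7 equivalence classes.

7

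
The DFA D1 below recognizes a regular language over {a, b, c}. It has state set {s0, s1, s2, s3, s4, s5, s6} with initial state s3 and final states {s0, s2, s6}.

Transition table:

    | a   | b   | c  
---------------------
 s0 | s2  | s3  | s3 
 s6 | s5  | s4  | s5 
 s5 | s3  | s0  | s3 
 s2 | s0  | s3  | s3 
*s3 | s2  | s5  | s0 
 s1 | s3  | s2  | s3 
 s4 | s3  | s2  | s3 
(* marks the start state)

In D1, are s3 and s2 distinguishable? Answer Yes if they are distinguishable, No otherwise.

Yes

First remove the unreachable states {s1,s4,s6}; 4 states remain.
Initial partition by acceptance: {s0,s2} | {s3,s5}.
Split {s3,s5} by δ(·,a) → {s3} and {s5}.
The partition is now stable with 3 blocks: {s0,s2} | {s3} | {s5}.
s3 and s2 end up in different blocks, so they are distinguishable. For instance, the string 'ε' is accepted from only s2.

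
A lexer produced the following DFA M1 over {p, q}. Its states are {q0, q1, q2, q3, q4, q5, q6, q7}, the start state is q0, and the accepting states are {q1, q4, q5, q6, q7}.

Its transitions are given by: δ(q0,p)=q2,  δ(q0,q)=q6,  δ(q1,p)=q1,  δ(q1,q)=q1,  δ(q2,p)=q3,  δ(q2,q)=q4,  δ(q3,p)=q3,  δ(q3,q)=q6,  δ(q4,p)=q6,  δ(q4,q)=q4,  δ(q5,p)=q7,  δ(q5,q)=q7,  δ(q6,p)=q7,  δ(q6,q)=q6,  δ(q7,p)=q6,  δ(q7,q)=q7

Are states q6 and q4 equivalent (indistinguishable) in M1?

First remove the unreachable states {q1,q5}; 6 states remain.
Initial partition by acceptance: {q4,q6,q7} | {q0,q2,q3}.
No further refinement is possible. Final partition (2 blocks): {q4,q6,q7} | {q0,q2,q3}.
q6 and q4 lie in the same block of the stable partition, so they are equivalent — no string distinguishes them.

Yes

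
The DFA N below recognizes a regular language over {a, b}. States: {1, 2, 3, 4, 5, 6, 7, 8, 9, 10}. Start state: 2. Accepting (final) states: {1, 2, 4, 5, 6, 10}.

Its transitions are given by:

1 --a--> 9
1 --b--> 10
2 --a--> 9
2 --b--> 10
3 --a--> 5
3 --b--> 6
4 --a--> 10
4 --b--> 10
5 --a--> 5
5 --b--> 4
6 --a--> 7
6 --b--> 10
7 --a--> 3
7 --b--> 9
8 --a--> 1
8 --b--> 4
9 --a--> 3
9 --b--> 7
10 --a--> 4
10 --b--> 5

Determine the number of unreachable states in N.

No path from 2 leads to 1, 8; the other 8 states are all reachable.

2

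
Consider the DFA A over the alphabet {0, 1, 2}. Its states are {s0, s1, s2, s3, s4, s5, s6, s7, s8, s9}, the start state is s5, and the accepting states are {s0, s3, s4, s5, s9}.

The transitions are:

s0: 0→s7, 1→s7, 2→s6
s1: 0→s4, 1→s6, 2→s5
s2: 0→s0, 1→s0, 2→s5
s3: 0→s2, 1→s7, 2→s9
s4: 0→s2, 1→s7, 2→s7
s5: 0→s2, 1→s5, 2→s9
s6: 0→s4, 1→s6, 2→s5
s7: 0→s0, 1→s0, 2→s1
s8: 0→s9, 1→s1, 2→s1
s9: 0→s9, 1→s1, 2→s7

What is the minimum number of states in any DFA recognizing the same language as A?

7

States {s3,s8} cannot be reached from the start state, so discard them.
Start with accepting vs non-accepting: {s0,s4,s5,s9} | {s1,s2,s6,s7}.
On input 0, block {s0,s4,s5,s9} splits into {s0,s4,s5} and {s9}.
Refine {s0,s4,s5} on symbol 1: members go to different blocks, giving {s0,s4} and {s5}.
Split {s1,s2,s6,s7} by δ(·,1) → {s1,s6} and {s2,s7}.
On input 2, block {s0,s4} splits into {s0} and {s4}.
Refine {s2,s7} on symbol 2: members go to different blocks, giving {s2} and {s7}.
The partition is now stable with 7 blocks: {s0} | {s1,s6} | {s9} | {s5} | {s2} | {s4} | {s7}.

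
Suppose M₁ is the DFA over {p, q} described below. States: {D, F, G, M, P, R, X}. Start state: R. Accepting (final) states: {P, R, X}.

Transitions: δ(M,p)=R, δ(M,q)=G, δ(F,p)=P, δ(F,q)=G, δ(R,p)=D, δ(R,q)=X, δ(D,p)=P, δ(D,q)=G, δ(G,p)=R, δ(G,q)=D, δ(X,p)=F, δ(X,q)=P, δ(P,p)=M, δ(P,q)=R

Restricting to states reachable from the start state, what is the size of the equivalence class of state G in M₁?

All states are reachable from the start state.
Initial partition by acceptance: {P,R,X} | {D,F,G,M}.
Stable partition: {P,R,X} | {D,F,G,M} — 2 equivalence classes.
State G belongs to the block {D,F,G,M}, which has 4 states.

4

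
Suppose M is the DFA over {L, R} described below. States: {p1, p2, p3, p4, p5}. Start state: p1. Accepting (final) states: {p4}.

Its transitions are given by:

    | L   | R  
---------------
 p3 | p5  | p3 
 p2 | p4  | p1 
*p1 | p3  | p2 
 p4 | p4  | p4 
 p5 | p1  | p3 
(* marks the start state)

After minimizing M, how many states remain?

P0 = {p4} | {p1,p2,p3,p5}.
On input L, block {p1,p2,p3,p5} splits into {p1,p3,p5} and {p2}.
Refine {p1,p3,p5} on symbol R: members go to different blocks, giving {p3,p5} and {p1}.
Refine {p3,p5} on symbol L: members go to different blocks, giving {p3} and {p5}.
The partition is now stable with 5 blocks: {p4} | {p3} | {p2} | {p1} | {p5}.

5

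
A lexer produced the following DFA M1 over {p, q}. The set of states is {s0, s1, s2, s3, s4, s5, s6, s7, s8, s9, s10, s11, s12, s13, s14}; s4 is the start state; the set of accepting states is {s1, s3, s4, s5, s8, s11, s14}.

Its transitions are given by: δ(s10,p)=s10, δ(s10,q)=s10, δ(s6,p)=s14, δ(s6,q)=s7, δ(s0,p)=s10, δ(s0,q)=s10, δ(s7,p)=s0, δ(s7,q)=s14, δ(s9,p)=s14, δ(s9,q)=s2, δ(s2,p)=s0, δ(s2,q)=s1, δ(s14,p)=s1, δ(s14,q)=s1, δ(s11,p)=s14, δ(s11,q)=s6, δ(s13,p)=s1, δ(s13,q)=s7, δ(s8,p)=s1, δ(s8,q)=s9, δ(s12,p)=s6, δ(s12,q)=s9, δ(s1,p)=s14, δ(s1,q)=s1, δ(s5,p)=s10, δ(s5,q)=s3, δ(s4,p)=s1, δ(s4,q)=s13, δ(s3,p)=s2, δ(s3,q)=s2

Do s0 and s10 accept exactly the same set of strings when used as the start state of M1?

States {s2,s3,s5,s6,s8,s9,s11,s12} cannot be reached from the start state, so discard them.
Start with accepting vs non-accepting: {s1,s4,s14} | {s0,s7,s10,s13}.
Refine {s1,s4,s14} on symbol q: members go to different blocks, giving {s1,s14} and {s4}.
Refine {s0,s7,s10,s13} on symbol p: members go to different blocks, giving {s0,s7,s10} and {s13}.
Refine {s0,s7,s10} on symbol q: members go to different blocks, giving {s0,s10} and {s7}.
No further refinement is possible. Final partition (5 blocks): {s1,s14} | {s0,s10} | {s4} | {s13} | {s7}.
s0 and s10 lie in the same block of the stable partition, so they are equivalent — no string distinguishes them.

Yes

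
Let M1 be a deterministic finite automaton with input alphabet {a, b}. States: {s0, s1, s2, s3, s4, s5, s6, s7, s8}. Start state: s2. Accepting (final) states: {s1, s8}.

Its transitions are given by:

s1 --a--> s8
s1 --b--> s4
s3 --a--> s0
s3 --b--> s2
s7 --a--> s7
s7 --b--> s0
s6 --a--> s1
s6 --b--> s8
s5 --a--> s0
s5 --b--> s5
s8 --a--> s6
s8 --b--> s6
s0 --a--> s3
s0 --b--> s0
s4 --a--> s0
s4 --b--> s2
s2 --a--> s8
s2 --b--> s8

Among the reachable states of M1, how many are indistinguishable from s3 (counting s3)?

2

States {s5,s7} cannot be reached from the start state, so discard them.
Start with accepting vs non-accepting: {s1,s8} | {s0,s2,s3,s4,s6}.
Split {s1,s8} by δ(·,a) → {s1} and {s8}.
On input a, block {s0,s2,s3,s4,s6} splits into {s0,s3,s4} and {s2} and {s6}.
Split {s0,s3,s4} by δ(·,b) → {s3,s4} and {s0}.
Stable partition: {s1} | {s3,s4} | {s8} | {s2} | {s6} | {s0} — 6 equivalence classes.
State s3 belongs to the block {s3,s4}, which has 2 states.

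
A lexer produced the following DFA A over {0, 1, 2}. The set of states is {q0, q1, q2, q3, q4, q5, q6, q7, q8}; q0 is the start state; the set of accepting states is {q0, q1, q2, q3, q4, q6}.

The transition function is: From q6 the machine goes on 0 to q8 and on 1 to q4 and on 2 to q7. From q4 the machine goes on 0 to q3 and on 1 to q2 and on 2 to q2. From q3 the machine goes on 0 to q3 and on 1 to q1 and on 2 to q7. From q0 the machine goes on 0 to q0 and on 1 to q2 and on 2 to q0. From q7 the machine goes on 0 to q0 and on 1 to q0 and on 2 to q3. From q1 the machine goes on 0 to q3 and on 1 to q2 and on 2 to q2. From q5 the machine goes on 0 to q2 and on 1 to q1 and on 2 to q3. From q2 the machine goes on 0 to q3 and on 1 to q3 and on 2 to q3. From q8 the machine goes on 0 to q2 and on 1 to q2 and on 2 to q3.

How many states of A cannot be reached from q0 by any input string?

4

Starting at q0 and following transitions, the reachable set is {q0, q1, q2, q3, q7}. That leaves q4, q5, q6, q8 unreachable — 4 in total.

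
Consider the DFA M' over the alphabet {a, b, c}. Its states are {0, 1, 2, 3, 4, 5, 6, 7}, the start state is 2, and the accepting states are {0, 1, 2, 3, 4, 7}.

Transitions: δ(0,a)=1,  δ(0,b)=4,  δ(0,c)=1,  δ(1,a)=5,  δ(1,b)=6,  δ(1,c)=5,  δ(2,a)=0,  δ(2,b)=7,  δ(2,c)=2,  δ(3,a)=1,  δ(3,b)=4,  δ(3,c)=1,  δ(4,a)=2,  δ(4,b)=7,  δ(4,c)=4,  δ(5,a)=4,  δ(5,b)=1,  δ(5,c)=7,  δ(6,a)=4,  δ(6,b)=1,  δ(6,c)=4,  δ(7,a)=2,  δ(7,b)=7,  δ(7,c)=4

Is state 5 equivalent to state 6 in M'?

Yes

States {3} cannot be reached from the start state, so discard them.
P0 = {0,1,2,4,7} | {5,6}.
On input a, block {0,1,2,4,7} splits into {0,2,4,7} and {1}.
Split {0,2,4,7} by δ(·,a) → {2,4,7} and {0}.
Split {2,4,7} by δ(·,a) → {4,7} and {2}.
The partition is now stable with 5 blocks: {4,7} | {5,6} | {1} | {0} | {2}.
5 and 6 lie in the same block of the stable partition, so they are equivalent — no string distinguishes them.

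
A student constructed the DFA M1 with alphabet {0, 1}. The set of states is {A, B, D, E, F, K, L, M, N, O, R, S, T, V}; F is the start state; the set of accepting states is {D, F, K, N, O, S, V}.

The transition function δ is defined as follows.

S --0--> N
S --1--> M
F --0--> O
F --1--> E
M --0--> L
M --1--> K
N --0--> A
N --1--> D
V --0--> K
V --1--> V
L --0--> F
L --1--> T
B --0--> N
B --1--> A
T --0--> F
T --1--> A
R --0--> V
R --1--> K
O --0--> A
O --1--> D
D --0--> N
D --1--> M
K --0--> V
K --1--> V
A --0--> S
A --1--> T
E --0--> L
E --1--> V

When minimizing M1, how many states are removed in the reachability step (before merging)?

2

BFS from F reaches {A, D, E, F, K, L, M, N, O, S, T, V}; the 2 state(s) B, R are never visited.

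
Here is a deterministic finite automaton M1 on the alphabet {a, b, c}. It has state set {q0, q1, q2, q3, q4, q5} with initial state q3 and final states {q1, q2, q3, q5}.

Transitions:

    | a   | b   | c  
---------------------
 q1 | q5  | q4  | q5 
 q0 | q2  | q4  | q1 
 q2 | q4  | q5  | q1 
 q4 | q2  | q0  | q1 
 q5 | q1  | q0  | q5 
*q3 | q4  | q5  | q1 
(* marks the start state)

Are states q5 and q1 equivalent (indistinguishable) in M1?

Initial partition by acceptance: {q1,q2,q3,q5} | {q0,q4}.
Split {q1,q2,q3,q5} by δ(·,a) → {q1,q5} and {q2,q3}.
The partition is now stable with 3 blocks: {q1,q5} | {q0,q4} | {q2,q3}.
q5 and q1 lie in the same block of the stable partition, so they are equivalent — no string distinguishes them.

Yes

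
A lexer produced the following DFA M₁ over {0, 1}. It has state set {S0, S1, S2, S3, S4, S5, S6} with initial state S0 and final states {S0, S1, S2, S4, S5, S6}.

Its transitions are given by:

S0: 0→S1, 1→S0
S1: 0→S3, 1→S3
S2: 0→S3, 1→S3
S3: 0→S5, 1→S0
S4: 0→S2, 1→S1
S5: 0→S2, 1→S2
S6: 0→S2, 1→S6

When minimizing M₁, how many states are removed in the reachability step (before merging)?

2

No path from S0 leads to S4, S6; the other 5 states are all reachable.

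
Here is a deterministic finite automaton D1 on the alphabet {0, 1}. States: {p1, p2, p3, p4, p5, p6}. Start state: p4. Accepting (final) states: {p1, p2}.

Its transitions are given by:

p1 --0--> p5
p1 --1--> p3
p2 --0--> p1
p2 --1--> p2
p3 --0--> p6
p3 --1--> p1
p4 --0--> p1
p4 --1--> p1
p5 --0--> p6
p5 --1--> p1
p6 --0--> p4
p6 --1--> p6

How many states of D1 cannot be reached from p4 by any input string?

Starting at p4 and following transitions, the reachable set is {p1, p3, p4, p5, p6}. That leaves p2 unreachable — 1 in total.

1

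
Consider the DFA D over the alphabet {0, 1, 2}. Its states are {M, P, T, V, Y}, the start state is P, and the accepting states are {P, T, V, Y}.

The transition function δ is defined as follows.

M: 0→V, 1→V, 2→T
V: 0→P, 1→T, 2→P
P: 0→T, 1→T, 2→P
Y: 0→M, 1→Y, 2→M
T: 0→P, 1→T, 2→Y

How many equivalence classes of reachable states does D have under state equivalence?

Every state is reachable, so we keep all 5.
P0 = {P,T,V,Y} | {M}.
Split {P,T,V,Y} by δ(·,0) → {P,T,V} and {Y}.
Split {P,T,V} by δ(·,2) → {P,V} and {T}.
On input 0, block {P,V} splits into {V} and {P}.
Stable partition: {V} | {M} | {Y} | {T} | {P} — 5 equivalence classes.

5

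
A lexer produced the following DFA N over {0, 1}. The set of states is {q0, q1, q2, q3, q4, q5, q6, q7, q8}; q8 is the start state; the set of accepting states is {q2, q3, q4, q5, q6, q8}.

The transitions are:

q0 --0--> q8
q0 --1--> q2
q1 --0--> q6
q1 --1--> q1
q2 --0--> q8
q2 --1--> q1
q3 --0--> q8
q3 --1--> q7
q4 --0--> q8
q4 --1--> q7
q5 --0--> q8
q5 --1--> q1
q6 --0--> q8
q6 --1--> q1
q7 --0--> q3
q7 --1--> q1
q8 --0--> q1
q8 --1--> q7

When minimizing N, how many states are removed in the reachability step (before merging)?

4

No path from q8 leads to q0, q2, q4, q5; the other 5 states are all reachable.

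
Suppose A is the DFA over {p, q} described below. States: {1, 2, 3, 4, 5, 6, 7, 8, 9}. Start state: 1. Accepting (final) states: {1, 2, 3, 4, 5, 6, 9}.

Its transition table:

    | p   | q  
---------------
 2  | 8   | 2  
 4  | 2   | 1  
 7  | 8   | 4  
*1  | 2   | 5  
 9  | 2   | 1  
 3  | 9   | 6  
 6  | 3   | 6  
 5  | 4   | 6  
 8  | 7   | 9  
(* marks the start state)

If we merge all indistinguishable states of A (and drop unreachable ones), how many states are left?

6

P0 = {1,2,3,4,5,6,9} | {7,8}.
Refine {1,2,3,4,5,6,9} on symbol p: members go to different blocks, giving {1,3,4,5,6,9} and {2}.
Refine {1,3,4,5,6,9} on symbol p: members go to different blocks, giving {1,4,9} and {3,5,6}.
Refine {1,4,9} on symbol q: members go to different blocks, giving {4,9} and {1}.
Refine {3,5,6} on symbol p: members go to different blocks, giving {3,5} and {6}.
Stable partition: {4,9} | {7,8} | {2} | {3,5} | {1} | {6} — 6 equivalence classes.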